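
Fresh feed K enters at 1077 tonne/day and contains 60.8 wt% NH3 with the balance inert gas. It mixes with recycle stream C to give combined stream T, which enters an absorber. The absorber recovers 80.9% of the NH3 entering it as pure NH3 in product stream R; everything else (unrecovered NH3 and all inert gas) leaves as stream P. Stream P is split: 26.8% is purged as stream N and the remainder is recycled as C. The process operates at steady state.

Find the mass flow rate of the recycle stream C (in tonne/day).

inert gas enters only via K and leaves only via the purge: 1077×0.392 = 0.268×(inert gas in P), and the absorber passes all inert gas, so inert gas in T = inert gas in P = 1575.3 tonne/day.
NH3 in T: m_A = 1077×0.608 + (1−0.268)·(1−0.809)·m_A, so m_A = 654.82/0.8602 = 761.25 tonne/day.
P = (1−0.809)×761.25 + 1575.3 = 1720.7 tonne/day.
Recycle C = (1−0.268)×1720.7 = 1259.6 tonne/day.

1260 tonne/day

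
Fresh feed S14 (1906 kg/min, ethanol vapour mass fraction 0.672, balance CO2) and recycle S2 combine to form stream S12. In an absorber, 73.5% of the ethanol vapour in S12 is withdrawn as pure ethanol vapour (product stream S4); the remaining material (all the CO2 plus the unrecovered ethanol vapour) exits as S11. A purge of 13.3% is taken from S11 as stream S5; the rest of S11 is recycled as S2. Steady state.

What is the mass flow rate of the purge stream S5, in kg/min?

683.8 kg/min

CO2 enters only via S14 and leaves only via the purge: 1906×0.328 = 0.133×(CO2 in S11), and the absorber passes all CO2, so CO2 in S12 = CO2 in S11 = 4700.5 kg/min.
ethanol vapour in S12: m_A = 1906×0.672 + (1−0.133)·(1−0.735)·m_A, so m_A = 1280.8/0.7702 = 1662.9 kg/min.
S11 = (1−0.735)×1662.9 + 4700.5 = 5141.2 kg/min.
Purge S5 = 0.133×5141.2 = 683.78 kg/min.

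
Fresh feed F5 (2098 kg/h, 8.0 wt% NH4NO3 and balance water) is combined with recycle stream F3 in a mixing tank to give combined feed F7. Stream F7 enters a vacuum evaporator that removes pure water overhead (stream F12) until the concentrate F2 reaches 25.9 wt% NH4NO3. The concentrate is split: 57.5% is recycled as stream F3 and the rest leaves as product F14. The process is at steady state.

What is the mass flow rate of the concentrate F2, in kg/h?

1525 kg/h

Overall NH4NO3 balance (none leaves overhead): NH4NO3 in fresh feed = NH4NO3 in product, i.e. 2098×0.080 = (1−0.575)·F2·0.259.
F2 = 167.84/(0.259×0.425) = 1524.8 kg/h.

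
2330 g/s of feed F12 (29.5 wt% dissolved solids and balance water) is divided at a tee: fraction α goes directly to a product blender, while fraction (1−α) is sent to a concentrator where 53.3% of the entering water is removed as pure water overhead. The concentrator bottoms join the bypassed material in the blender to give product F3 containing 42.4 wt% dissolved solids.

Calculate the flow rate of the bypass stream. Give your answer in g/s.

443.5 g/s

All 2330×0.295 = 687.35 g/s of dissolved solids reaches F3, so F3 = 687.35/0.424 = 1621.1 g/s and vapour = 708.89 g/s.
The evaporator receives (1−α)·2330 of feed at 0.705 water and removes 0.533 of that water:
0.533×0.705×(1−α)×2330 = 708.89
(1−α) = 708.89/875.53 = 0.8097;  α = 0.1903.
Bypass flow = 0.1903×2330 = 443.47 g/s.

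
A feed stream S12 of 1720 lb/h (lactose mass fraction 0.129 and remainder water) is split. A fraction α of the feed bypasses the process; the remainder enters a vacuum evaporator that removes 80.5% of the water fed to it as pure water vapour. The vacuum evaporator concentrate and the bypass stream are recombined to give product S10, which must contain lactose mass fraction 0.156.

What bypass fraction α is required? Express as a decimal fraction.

All 1720×0.129 = 221.88 lb/h of lactose reaches S10, so S10 = 221.88/0.156 = 1422.3 lb/h and vapour = 297.69 lb/h.
The evaporator receives (1−α)·1720 of feed at 0.871 water and removes 0.805 of that water:
0.805×0.871×(1−α)×1720 = 297.69
(1−α) = 297.69/1206 = 0.2468;  α = 0.7532.

0.753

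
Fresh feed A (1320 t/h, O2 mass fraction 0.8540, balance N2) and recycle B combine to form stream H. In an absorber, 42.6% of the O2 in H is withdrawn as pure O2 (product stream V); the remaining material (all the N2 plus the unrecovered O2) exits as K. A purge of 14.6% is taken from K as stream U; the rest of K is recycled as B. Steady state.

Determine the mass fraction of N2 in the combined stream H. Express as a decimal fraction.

N2 enters only via A and leaves only via the purge: 1320×0.146 = 0.146×(N2 in K), and the absorber passes all N2, so N2 in H = N2 in K = 1320 t/h.
O2 in H: m_A = 1320×0.854 + (1−0.146)·(1−0.426)·m_A, so m_A = 1127.3/0.5098 = 2211.2 t/h.
H = 2211.2 + 1320 = 3531.2 t/h.
N2 fraction in H = 1320/3531.2 = 0.3738.

0.3738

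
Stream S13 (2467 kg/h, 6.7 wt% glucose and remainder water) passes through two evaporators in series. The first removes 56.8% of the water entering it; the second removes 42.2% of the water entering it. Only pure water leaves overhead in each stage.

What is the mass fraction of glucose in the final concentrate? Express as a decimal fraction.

water in feed = 2467×0.933 = 2301.7 kg/h.
After stage 1: water left = (1−0.568)×2301.7 = 994.34; stream total = 1159.6 kg/h.
After stage 2: water left = (1−0.422)×994.34 = 574.73; final concentrate = 740.02 kg/h.
glucose fraction = 165.29/740.02 = 0.2234.

0.2234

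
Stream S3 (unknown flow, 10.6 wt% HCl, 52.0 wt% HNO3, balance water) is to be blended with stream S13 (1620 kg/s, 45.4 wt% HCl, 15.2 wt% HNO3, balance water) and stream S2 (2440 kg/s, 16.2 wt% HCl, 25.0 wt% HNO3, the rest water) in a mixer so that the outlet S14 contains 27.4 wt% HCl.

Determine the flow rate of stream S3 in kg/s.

Let S3 be the unknown flow. Total out = 4060 + S3.
HCl balance: 1130.8 + 0.106·S3 = 0.274·(4060 + S3)
(0.106 − 0.274)·S3 = 0.274×4060 − 1130.8 = -18.32
S3 = -18.32 / -0.168 = 109.05 kg/s

109 kg/s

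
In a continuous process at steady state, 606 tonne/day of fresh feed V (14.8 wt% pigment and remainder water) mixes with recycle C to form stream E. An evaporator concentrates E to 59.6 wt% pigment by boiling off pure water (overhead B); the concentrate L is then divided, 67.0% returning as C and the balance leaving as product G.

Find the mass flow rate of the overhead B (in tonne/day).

Overall pigment balance (none leaves overhead): pigment in fresh feed = pigment in product, i.e. 606×0.148 = (1−0.670)·L·0.596.
L = 89.688/(0.596×0.330) = 456.01 tonne/day.
Recycle C = 0.670×456.01 = 305.53 tonne/day.
Combined feed E = 606 + 305.53 = 911.53 tonne/day.
Overhead B = E − L = 911.53 − 456.01 = 455.52 tonne/day.

455.5 tonne/day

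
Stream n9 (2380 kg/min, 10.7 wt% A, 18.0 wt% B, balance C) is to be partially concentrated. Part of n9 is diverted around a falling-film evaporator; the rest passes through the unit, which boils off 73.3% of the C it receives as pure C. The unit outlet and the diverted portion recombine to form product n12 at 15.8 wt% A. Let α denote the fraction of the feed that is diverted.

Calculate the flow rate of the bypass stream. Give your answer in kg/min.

All 2380×0.107 = 254.66 kg/min of A reaches n12, so n12 = 254.66/0.158 = 1611.8 kg/min and vapour = 768.23 kg/min.
The evaporator receives (1−α)·2380 of feed at 0.713 C and removes 0.733 of that C:
0.733×0.713×(1−α)×2380 = 768.23
(1−α) = 768.23/1243.9 = 0.6176;  α = 0.3824.
Bypass flow = 0.3824×2380 = 910.07 kg/min.

910.1 kg/min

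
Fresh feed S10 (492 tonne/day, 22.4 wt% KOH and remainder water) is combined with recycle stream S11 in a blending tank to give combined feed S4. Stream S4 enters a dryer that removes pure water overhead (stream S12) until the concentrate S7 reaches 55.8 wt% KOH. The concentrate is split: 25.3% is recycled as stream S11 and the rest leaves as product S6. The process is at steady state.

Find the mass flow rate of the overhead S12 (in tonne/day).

Overall KOH balance (none leaves overhead): KOH in fresh feed = KOH in product, i.e. 492×0.224 = (1−0.253)·S7·0.558.
S7 = 110.21/(0.558×0.747) = 264.4 tonne/day.
Recycle S11 = 0.253×264.4 = 66.893 tonne/day.
Combined feed S4 = 492 + 66.893 = 558.89 tonne/day.
Overhead S12 = S4 − S7 = 558.89 − 264.4 = 294.49 tonne/day.

294.5 tonne/day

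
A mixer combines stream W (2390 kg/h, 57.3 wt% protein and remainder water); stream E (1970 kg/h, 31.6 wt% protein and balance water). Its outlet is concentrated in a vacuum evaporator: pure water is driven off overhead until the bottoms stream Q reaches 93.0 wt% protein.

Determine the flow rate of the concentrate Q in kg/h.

2142 kg/h

protein entering = 2390×0.573 + 1970×0.316 = 1992 kg/h.
All protein reports to Q, so Q = 1992/0.930 = 2141.9 kg/h.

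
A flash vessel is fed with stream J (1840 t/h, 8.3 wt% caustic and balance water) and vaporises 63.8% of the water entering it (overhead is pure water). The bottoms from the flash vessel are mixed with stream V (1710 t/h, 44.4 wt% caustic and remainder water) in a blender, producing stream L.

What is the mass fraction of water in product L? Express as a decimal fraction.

0.631

Vapour removed = 0.638×0.917×1840 = 1076.5 t/h; concentrate = 763.52 t/h.
water reaching the mixer = 610.8 (from concentrate) + 1710×0.556 = 1561.6 t/h.
Product flow = 763.52 + 1710 = 2473.5 t/h; water fraction = 0.631.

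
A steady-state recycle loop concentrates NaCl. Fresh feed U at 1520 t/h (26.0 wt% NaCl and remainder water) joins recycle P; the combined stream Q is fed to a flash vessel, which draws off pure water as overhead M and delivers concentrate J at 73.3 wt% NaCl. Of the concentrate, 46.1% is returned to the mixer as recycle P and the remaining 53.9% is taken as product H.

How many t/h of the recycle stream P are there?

461.1 t/h

Overall NaCl balance (none leaves overhead): NaCl in fresh feed = NaCl in product, i.e. 1520×0.260 = (1−0.461)·J·0.733.
J = 395.2/(0.733×0.539) = 1000.3 t/h.
Recycle P = 0.461×1000.3 = 461.13 t/h.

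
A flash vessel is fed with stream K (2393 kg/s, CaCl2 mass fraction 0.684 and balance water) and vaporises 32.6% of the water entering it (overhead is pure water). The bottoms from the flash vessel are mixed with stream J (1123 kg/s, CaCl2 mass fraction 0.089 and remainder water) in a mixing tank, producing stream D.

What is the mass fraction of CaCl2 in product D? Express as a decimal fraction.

Vapour removed = 0.326×0.316×2393 = 246.52 kg/s; concentrate = 2146.5 kg/s.
CaCl2 reaching the mixer = 1636.8 (from concentrate) + 1123×0.089 = 1736.8 kg/s.
Product flow = 2146.5 + 1123 = 3269.5 kg/s; CaCl2 fraction = 0.531.

0.531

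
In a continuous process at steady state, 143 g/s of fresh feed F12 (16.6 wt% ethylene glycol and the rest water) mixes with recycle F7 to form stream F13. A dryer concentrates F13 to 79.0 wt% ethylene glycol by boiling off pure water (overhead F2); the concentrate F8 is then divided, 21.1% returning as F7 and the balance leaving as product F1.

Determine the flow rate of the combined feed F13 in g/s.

151 g/s

Overall ethylene glycol balance (none leaves overhead): ethylene glycol in fresh feed = ethylene glycol in product, i.e. 143×0.166 = (1−0.211)·F8·0.790.
F8 = 23.738/(0.790×0.789) = 38.084 g/s.
Recycle F7 = 0.211×38.084 = 8.0357 g/s.
Combined feed F13 = 143 + 8.0357 = 151.04 g/s.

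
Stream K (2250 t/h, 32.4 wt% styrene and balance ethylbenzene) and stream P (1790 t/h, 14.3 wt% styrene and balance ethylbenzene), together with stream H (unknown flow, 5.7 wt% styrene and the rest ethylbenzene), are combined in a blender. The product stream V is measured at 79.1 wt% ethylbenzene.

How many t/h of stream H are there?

925.1 t/h

Let H be the unknown flow. Total out = 4040 + H.
ethylbenzene balance: 3055 + 0.943·H = 0.791·(4040 + H)
(0.943 − 0.791)·H = 0.791×4040 − 3055 = 140.61
H = 140.61 / 0.152 = 925.07 t/h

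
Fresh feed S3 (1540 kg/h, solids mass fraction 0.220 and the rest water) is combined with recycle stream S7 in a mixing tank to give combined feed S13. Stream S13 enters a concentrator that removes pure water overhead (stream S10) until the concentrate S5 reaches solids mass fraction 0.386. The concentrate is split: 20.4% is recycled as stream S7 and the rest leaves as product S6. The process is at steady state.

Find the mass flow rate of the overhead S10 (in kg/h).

Overall solids balance (none leaves overhead): solids in fresh feed = solids in product, i.e. 1540×0.220 = (1−0.204)·S5·0.386.
S5 = 338.8/(0.386×0.796) = 1102.7 kg/h.
Recycle S7 = 0.204×1102.7 = 224.94 kg/h.
Combined feed S13 = 1540 + 224.94 = 1764.9 kg/h.
Overhead S10 = S13 − S5 = 1764.9 − 1102.7 = 662.28 kg/h.

662.3 kg/h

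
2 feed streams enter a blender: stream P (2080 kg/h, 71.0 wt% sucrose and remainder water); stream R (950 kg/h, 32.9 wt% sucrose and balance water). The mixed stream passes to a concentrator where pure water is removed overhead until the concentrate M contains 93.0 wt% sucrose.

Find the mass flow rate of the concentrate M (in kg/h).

1924 kg/h

sucrose entering = 2080×0.710 + 950×0.329 = 1789.3 kg/h.
All sucrose reports to M, so M = 1789.3/0.930 = 1924 kg/h.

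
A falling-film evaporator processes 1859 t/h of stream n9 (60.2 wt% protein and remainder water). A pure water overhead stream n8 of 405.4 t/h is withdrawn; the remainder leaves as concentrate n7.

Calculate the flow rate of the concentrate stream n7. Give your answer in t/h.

Concentrate = 1859 − 405.4 = 1453.6 t/h.

1454 t/h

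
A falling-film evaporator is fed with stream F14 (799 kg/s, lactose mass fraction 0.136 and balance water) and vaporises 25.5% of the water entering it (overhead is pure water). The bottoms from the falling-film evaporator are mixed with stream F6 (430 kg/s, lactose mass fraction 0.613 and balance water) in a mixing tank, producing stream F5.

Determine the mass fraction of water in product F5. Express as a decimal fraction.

Vapour removed = 0.255×0.864×799 = 176.04 kg/s; concentrate = 622.96 kg/s.
water reaching the mixer = 514.3 (from concentrate) + 430×0.387 = 680.71 kg/s.
Product flow = 622.96 + 430 = 1053 kg/s; water fraction = 0.646.

0.646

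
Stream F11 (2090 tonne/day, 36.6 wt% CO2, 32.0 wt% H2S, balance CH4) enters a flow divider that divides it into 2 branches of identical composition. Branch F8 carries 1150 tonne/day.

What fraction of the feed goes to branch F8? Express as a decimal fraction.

Fraction to F8 = 1150/2090 = 0.5502.

0.550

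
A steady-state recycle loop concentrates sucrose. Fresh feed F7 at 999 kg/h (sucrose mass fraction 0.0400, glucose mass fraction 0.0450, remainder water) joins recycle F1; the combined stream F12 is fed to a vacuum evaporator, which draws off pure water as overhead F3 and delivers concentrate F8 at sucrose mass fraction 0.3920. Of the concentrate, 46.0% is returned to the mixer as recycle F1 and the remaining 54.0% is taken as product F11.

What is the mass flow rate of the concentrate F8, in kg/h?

Overall sucrose balance (none leaves overhead): sucrose in fresh feed = sucrose in product, i.e. 999×0.040 = (1−0.460)·F8·0.392.
F8 = 39.96/(0.392×0.540) = 188.78 kg/h.

188.8 kg/h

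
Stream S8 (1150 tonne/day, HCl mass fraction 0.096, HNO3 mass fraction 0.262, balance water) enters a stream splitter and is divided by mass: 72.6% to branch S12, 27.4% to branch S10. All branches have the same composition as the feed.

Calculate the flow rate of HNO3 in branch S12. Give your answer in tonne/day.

218.7 tonne/day

Branch S12 total = 0.726×1150 = 834.9 tonne/day.
HNO3 in S12 = 0.262×834.9 = 218.74 tonne/day.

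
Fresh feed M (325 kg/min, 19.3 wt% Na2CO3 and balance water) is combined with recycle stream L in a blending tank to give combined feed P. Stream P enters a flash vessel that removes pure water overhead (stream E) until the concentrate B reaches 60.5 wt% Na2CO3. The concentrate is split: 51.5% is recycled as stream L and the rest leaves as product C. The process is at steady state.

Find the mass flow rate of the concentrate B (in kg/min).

Overall Na2CO3 balance (none leaves overhead): Na2CO3 in fresh feed = Na2CO3 in product, i.e. 325×0.193 = (1−0.515)·B·0.605.
B = 62.725/(0.605×0.485) = 213.77 kg/min.

213.8 kg/min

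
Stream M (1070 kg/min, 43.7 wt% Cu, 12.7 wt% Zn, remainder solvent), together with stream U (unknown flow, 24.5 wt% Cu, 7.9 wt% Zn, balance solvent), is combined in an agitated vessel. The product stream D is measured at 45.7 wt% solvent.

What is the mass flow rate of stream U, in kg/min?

Let U be the unknown flow. Total out = 1070 + U.
solvent balance: 466.52 + 0.676·U = 0.457·(1070 + U)
(0.676 − 0.457)·U = 0.457×1070 − 466.52 = 22.47
U = 22.47 / 0.219 = 102.6 kg/min

102.6 kg/min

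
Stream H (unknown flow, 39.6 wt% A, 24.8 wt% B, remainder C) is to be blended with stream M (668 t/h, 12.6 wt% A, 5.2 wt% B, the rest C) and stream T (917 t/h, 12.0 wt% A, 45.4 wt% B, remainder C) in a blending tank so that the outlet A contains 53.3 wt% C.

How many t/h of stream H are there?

536.3 t/h

Let H be the unknown flow. Total out = 1585 + H.
C balance: 939.74 + 0.356·H = 0.533·(1585 + H)
(0.356 − 0.533)·H = 0.533×1585 − 939.74 = -94.933
H = -94.933 / -0.177 = 536.34 t/h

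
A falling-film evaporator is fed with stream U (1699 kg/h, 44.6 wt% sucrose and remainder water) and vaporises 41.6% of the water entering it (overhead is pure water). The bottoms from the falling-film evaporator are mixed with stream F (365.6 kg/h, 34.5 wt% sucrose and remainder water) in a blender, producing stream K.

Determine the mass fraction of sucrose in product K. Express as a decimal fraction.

0.5283

Vapour removed = 0.416×0.554×1699 = 391.56 kg/h; concentrate = 1307.4 kg/h.
sucrose reaching the mixer = 757.75 (from concentrate) + 365.6×0.345 = 883.89 kg/h.
Product flow = 1307.4 + 365.6 = 1673 kg/h; sucrose fraction = 0.5283.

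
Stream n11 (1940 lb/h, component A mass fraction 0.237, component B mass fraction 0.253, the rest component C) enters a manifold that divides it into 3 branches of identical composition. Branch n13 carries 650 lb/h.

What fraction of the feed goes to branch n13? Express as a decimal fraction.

0.335

Fraction to n13 = 650/1940 = 0.3351.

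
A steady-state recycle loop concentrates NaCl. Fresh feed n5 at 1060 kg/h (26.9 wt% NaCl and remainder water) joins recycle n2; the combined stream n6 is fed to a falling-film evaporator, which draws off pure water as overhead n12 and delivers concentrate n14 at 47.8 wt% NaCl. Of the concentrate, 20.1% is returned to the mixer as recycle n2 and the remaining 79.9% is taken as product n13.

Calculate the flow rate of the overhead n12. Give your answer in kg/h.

Overall NaCl balance (none leaves overhead): NaCl in fresh feed = NaCl in product, i.e. 1060×0.269 = (1−0.201)·n14·0.478.
n14 = 285.14/(0.478×0.799) = 746.59 kg/h.
Recycle n2 = 0.201×746.59 = 150.07 kg/h.
Combined feed n6 = 1060 + 150.07 = 1210.1 kg/h.
Overhead n12 = n6 − n14 = 1210.1 − 746.59 = 463.47 kg/h.

463.5 kg/h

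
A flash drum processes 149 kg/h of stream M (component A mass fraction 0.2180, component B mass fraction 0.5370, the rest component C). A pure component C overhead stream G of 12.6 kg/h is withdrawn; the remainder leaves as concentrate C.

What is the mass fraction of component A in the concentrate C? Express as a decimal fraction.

0.2381

component A is not removed: 149×0.218 = 32.482 kg/h of component A enters C.
Concentrate = 149 − 12.6 = 136.4 kg/h.
Mass fraction = 32.482/136.4 = 0.2381.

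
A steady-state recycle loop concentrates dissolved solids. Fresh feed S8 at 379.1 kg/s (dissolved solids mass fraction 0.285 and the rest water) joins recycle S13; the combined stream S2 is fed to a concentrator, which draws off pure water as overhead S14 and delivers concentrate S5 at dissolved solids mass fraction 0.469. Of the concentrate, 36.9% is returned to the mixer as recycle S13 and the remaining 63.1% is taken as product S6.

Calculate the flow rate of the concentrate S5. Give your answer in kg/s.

Overall dissolved solids balance (none leaves overhead): dissolved solids in fresh feed = dissolved solids in product, i.e. 379.1×0.285 = (1−0.369)·S5·0.469.
S5 = 108.04/(0.469×0.631) = 365.09 kg/s.

365.1 kg/s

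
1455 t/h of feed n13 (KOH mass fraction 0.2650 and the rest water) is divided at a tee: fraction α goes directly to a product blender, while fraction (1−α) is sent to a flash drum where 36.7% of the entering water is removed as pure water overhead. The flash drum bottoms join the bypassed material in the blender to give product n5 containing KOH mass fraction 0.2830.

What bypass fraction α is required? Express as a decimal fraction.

All 1455×0.265 = 385.58 t/h of KOH reaches n5, so n5 = 385.58/0.283 = 1362.5 t/h and vapour = 92.544 t/h.
The evaporator receives (1−α)·1455 of feed at 0.735 water and removes 0.367 of that water:
0.367×0.735×(1−α)×1455 = 92.544
(1−α) = 92.544/392.48 = 0.2358;  α = 0.7642.

0.764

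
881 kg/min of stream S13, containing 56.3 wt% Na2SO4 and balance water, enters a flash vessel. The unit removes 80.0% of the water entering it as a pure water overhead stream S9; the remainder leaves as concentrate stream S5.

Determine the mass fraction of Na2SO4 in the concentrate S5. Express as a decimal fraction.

0.8656

Na2SO4 is not removed: 881×0.563 = 496 kg/min of Na2SO4 enters S5.
water entering = 881×0.437 = 385 kg/min; overhead removed = 0.800×385 = 308 kg/min.
Concentrate = 881 − 308 = 573 kg/min.
Mass fraction = 496/573 = 0.8656.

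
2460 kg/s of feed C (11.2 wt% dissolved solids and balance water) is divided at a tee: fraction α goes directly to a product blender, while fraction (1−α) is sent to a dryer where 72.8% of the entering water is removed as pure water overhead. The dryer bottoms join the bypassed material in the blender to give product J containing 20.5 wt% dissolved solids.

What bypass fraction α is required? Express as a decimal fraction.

0.298

All 2460×0.112 = 275.52 kg/s of dissolved solids reaches J, so J = 275.52/0.205 = 1344 kg/s and vapour = 1116 kg/s.
The evaporator receives (1−α)·2460 of feed at 0.888 water and removes 0.728 of that water:
0.728×0.888×(1−α)×2460 = 1116
(1−α) = 1116/1590.3 = 0.7018;  α = 0.2982.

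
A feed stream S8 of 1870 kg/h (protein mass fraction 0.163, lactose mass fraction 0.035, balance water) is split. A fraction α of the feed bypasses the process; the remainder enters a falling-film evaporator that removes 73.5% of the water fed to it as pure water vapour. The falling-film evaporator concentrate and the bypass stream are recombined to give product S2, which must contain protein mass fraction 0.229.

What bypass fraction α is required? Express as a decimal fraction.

All 1870×0.163 = 304.81 kg/h of protein reaches S2, so S2 = 304.81/0.229 = 1331 kg/h and vapour = 538.95 kg/h.
The evaporator receives (1−α)·1870 of feed at 0.802 water and removes 0.735 of that water:
0.735×0.802×(1−α)×1870 = 538.95
(1−α) = 538.95/1102.3 = 0.4889;  α = 0.5111.

0.511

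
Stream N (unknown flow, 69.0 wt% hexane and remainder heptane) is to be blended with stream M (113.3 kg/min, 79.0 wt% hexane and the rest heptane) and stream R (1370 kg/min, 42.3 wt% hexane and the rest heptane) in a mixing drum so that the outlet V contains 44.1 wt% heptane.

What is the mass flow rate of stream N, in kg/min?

Let N be the unknown flow. Total out = 1483.3 + N.
heptane balance: 814.28 + 0.310·N = 0.441·(1483.3 + N)
(0.310 − 0.441)·N = 0.441×1483.3 − 814.28 = -160.15
N = -160.15 / -0.131 = 1222.5 kg/min

1223 kg/min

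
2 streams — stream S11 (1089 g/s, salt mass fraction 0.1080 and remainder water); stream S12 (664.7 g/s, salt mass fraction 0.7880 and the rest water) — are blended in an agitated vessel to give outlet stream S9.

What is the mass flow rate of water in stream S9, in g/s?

water out = water in = 1089×0.892 + 664.7×0.212 = 1112.3 g/s.

1112 g/s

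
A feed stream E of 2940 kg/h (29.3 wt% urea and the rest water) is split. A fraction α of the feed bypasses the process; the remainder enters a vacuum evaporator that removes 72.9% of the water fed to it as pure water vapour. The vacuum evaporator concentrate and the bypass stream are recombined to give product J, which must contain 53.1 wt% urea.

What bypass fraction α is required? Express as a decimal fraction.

All 2940×0.293 = 861.42 kg/h of urea reaches J, so J = 861.42/0.531 = 1622.3 kg/h and vapour = 1317.7 kg/h.
The evaporator receives (1−α)·2940 of feed at 0.707 water and removes 0.729 of that water:
0.729×0.707×(1−α)×2940 = 1317.7
(1−α) = 1317.7/1515.3 = 0.8696;  α = 0.1304.

0.130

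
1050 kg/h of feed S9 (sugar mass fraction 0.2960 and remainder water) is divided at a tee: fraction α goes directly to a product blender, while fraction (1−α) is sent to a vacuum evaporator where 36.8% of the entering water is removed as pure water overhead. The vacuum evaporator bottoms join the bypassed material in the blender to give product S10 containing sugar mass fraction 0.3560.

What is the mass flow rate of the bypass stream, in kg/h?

All 1050×0.296 = 310.8 kg/h of sugar reaches S10, so S10 = 310.8/0.356 = 873.03 kg/h and vapour = 176.97 kg/h.
The evaporator receives (1−α)·1050 of feed at 0.704 water and removes 0.368 of that water:
0.368×0.704×(1−α)×1050 = 176.97
(1−α) = 176.97/272.03 = 0.6506;  α = 0.3494.
Bypass flow = 0.3494×1050 = 366.92 kg/h.

366.9 kg/h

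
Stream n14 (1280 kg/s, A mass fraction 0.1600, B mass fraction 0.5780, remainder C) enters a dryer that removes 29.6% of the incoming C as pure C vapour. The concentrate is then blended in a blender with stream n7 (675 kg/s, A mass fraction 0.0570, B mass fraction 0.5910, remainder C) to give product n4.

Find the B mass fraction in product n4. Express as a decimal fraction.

0.6136

Vapour removed = 0.296×0.262×1280 = 99.267 kg/s; concentrate = 1180.7 kg/s.
B reaching the mixer = 739.84 (from concentrate) + 675×0.591 = 1138.8 kg/s.
Product flow = 1180.7 + 675 = 1855.7 kg/s; B fraction = 0.6136.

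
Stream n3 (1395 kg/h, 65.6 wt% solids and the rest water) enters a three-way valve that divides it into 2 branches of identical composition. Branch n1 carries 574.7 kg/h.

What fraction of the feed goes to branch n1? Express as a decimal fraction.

0.412

Fraction to n1 = 574.7/1395 = 0.4120.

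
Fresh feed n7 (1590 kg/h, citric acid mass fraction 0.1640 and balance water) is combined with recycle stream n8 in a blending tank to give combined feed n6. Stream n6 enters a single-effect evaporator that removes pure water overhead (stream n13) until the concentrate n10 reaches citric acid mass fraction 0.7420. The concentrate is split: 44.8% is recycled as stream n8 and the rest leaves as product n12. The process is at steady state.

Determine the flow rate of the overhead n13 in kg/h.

1239 kg/h

Overall citric acid balance (none leaves overhead): citric acid in fresh feed = citric acid in product, i.e. 1590×0.164 = (1−0.448)·n10·0.742.
n10 = 260.76/(0.742×0.552) = 636.65 kg/h.
Recycle n8 = 0.448×636.65 = 285.22 kg/h.
Combined feed n6 = 1590 + 285.22 = 1875.2 kg/h.
Overhead n13 = n6 − n10 = 1875.2 − 636.65 = 1238.6 kg/h.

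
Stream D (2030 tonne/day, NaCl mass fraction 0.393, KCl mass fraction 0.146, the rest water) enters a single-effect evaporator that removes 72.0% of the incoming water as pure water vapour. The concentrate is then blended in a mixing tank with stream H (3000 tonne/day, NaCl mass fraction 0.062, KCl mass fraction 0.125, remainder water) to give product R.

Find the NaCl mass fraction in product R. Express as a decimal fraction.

0.226

Vapour removed = 0.720×0.461×2030 = 673.8 tonne/day; concentrate = 1356.2 tonne/day.
NaCl reaching the mixer = 797.79 (from concentrate) + 3000×0.062 = 983.79 tonne/day.
Product flow = 1356.2 + 3000 = 4356.2 tonne/day; NaCl fraction = 0.226.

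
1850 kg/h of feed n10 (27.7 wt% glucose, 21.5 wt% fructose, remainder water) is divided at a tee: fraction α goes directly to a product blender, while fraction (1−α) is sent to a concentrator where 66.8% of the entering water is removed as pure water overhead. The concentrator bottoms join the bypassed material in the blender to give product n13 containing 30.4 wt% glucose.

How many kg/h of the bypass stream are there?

All 1850×0.277 = 512.45 kg/h of glucose reaches n13, so n13 = 512.45/0.304 = 1685.7 kg/h and vapour = 164.31 kg/h.
The evaporator receives (1−α)·1850 of feed at 0.508 water and removes 0.668 of that water:
0.668×0.508×(1−α)×1850 = 164.31
(1−α) = 164.31/627.79 = 0.2617;  α = 0.7383.
Bypass flow = 0.7383×1850 = 1365.8 kg/h.

1366 kg/h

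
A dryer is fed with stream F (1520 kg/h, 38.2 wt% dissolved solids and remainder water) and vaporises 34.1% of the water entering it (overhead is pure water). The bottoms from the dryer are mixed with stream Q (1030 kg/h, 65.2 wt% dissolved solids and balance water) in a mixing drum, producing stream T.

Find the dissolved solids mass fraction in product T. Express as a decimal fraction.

Vapour removed = 0.341×0.618×1520 = 320.32 kg/h; concentrate = 1199.7 kg/h.
dissolved solids reaching the mixer = 580.64 (from concentrate) + 1030×0.652 = 1252.2 kg/h.
Product flow = 1199.7 + 1030 = 2229.7 kg/h; dissolved solids fraction = 0.5616.

0.5616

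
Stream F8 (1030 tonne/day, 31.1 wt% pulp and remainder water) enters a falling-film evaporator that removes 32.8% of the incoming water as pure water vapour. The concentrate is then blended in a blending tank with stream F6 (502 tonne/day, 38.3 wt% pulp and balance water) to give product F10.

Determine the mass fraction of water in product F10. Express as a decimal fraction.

Vapour removed = 0.328×0.689×1030 = 232.77 tonne/day; concentrate = 797.23 tonne/day.
water reaching the mixer = 476.9 (from concentrate) + 502×0.617 = 786.63 tonne/day.
Product flow = 797.23 + 502 = 1299.2 tonne/day; water fraction = 0.605.

0.605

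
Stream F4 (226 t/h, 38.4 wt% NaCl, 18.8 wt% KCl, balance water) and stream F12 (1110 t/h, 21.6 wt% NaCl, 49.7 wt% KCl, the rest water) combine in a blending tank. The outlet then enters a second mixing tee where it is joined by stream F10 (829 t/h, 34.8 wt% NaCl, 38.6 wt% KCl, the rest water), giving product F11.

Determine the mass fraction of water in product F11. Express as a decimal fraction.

Overall, product flow = 2165 t/h.
water in = 226×0.428 + 1110×0.287 + 829×0.266 = 635.81 t/h.
water fraction in F11 = 0.294.

0.294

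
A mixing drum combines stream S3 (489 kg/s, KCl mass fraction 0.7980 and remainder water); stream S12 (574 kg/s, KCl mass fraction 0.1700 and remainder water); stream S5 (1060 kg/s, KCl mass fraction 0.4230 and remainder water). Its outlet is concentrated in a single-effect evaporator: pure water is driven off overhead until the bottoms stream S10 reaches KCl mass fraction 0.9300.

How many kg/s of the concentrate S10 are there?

1007 kg/s

KCl entering = 489×0.798 + 574×0.170 + 1060×0.423 = 936.18 kg/s.
All KCl reports to S10, so S10 = 936.18/0.930 = 1006.6 kg/s.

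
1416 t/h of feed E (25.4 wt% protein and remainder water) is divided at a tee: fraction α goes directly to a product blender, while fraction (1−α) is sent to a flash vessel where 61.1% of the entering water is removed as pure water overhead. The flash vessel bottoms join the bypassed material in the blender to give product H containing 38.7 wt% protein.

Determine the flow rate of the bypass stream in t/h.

348.4 t/h

All 1416×0.254 = 359.66 t/h of protein reaches H, so H = 359.66/0.387 = 929.36 t/h and vapour = 486.64 t/h.
The evaporator receives (1−α)·1416 of feed at 0.746 water and removes 0.611 of that water:
0.611×0.746×(1−α)×1416 = 486.64
(1−α) = 486.64/645.42 = 0.7540;  α = 0.2460.
Bypass flow = 0.2460×1416 = 348.36 t/h.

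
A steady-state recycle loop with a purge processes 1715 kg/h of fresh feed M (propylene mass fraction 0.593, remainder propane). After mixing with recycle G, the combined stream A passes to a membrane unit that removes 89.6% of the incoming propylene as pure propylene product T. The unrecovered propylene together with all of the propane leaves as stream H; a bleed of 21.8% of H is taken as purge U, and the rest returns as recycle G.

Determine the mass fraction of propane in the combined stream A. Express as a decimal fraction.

propane enters only via M and leaves only via the purge: 1715×0.407 = 0.218×(propane in H), and the membrane unit passes all propane, so propane in A = propane in H = 3201.9 kg/h.
propylene in A: m_A = 1715×0.593 + (1−0.218)·(1−0.896)·m_A, so m_A = 1017/0.9187 = 1107 kg/h.
A = 1107 + 3201.9 = 4308.9 kg/h.
propane fraction in A = 3201.9/4308.9 = 0.743.

0.743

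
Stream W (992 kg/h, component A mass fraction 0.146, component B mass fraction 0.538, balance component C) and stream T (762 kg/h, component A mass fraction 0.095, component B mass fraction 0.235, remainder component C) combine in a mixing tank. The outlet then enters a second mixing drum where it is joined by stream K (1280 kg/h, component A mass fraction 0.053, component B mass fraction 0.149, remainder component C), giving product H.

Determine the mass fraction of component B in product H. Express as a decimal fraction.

0.298

Overall, product flow = 3034 kg/h.
component B in = 992×0.538 + 762×0.235 + 1280×0.149 = 903.49 kg/h.
component B fraction in H = 0.298.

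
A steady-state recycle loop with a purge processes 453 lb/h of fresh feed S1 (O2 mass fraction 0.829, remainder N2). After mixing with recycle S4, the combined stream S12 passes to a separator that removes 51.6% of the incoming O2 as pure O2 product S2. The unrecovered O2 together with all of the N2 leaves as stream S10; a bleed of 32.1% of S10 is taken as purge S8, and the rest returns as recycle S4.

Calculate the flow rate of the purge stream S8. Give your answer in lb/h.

164.4 lb/h

N2 enters only via S1 and leaves only via the purge: 453×0.171 = 0.321×(N2 in S10), and the separator passes all N2, so N2 in S12 = N2 in S10 = 241.32 lb/h.
O2 in S12: m_A = 453×0.829 + (1−0.321)·(1−0.516)·m_A, so m_A = 375.54/0.6714 = 559.36 lb/h.
S10 = (1−0.516)×559.36 + 241.32 = 512.05 lb/h.
Purge S8 = 0.321×512.05 = 164.37 lb/h.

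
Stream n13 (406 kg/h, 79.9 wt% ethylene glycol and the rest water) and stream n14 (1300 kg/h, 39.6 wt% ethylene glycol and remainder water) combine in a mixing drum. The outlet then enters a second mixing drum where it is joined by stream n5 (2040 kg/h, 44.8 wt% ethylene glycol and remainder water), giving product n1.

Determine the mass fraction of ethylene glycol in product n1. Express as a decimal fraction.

0.468

Overall, product flow = 3746 kg/h.
ethylene glycol in = 406×0.799 + 1300×0.396 + 2040×0.448 = 1753.1 kg/h.
ethylene glycol fraction in n1 = 0.468.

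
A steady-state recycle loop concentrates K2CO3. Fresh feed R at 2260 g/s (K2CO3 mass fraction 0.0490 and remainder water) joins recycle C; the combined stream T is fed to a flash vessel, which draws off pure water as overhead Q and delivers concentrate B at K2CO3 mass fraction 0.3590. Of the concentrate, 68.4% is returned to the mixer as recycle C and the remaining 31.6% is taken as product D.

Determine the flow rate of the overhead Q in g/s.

1952 g/s

Overall K2CO3 balance (none leaves overhead): K2CO3 in fresh feed = K2CO3 in product, i.e. 2260×0.049 = (1−0.684)·B·0.359.
B = 110.74/(0.359×0.316) = 976.16 g/s.
Recycle C = 0.684×976.16 = 667.7 g/s.
Combined feed T = 2260 + 667.7 = 2927.7 g/s.
Overhead Q = T − B = 2927.7 − 976.16 = 1951.5 g/s.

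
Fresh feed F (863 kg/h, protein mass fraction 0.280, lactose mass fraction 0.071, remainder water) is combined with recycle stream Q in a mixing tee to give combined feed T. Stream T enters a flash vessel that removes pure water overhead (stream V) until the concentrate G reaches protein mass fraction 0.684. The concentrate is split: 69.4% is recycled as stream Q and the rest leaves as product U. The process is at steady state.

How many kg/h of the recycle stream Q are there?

Overall protein balance (none leaves overhead): protein in fresh feed = protein in product, i.e. 863×0.280 = (1−0.694)·G·0.684.
G = 241.64/(0.684×0.306) = 1154.5 kg/h.
Recycle Q = 0.694×1154.5 = 801.22 kg/h.

801.2 kg/h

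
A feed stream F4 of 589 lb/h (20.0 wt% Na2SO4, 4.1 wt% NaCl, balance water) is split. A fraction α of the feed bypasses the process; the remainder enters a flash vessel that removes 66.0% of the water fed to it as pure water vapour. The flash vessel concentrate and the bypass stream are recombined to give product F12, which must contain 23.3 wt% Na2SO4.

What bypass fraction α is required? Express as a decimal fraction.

0.717

All 589×0.200 = 117.8 lb/h of Na2SO4 reaches F12, so F12 = 117.8/0.233 = 505.58 lb/h and vapour = 83.421 lb/h.
The evaporator receives (1−α)·589 of feed at 0.759 water and removes 0.660 of that water:
0.660×0.759×(1−α)×589 = 83.421
(1−α) = 83.421/295.05 = 0.2827;  α = 0.7173.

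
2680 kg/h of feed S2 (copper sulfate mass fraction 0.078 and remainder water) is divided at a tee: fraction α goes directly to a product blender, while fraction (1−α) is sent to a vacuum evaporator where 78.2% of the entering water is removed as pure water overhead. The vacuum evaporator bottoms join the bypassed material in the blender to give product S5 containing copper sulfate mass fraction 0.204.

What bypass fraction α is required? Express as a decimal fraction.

0.143

All 2680×0.078 = 209.04 kg/h of copper sulfate reaches S5, so S5 = 209.04/0.204 = 1024.7 kg/h and vapour = 1655.3 kg/h.
The evaporator receives (1−α)·2680 of feed at 0.922 water and removes 0.782 of that water:
0.782×0.922×(1−α)×2680 = 1655.3
(1−α) = 1655.3/1932.3 = 0.8566;  α = 0.1434.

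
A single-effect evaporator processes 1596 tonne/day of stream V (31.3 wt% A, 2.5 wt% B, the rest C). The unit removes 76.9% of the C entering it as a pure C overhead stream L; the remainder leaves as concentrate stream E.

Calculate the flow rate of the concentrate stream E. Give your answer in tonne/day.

783.5 tonne/day

C entering = 1596×0.662 = 1056.6 tonne/day; overhead removed = 0.769×1056.6 = 812.49 tonne/day.
Concentrate = 1596 − 812.49 = 783.51 tonne/day.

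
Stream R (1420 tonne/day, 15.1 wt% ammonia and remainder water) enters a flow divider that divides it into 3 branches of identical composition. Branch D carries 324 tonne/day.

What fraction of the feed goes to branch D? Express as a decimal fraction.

0.228

Fraction to D = 324/1420 = 0.2282.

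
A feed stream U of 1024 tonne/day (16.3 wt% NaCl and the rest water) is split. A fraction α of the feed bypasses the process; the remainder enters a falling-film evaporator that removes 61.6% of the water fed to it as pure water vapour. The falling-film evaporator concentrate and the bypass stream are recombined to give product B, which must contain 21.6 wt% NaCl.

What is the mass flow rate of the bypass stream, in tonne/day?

All 1024×0.163 = 166.91 tonne/day of NaCl reaches B, so B = 166.91/0.216 = 772.74 tonne/day and vapour = 251.26 tonne/day.
The evaporator receives (1−α)·1024 of feed at 0.837 water and removes 0.616 of that water:
0.616×0.837×(1−α)×1024 = 251.26
(1−α) = 251.26/527.97 = 0.4759;  α = 0.5241.
Bypass flow = 0.5241×1024 = 536.68 tonne/day.

536.7 tonne/day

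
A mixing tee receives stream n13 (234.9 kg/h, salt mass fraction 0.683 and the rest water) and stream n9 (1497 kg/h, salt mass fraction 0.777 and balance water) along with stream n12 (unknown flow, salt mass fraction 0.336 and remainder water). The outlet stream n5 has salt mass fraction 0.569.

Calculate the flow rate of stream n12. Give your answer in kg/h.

Let n12 be the unknown flow. Total out = 1731.9 + n12.
salt balance: 1323.6 + 0.336·n12 = 0.569·(1731.9 + n12)
(0.336 − 0.569)·n12 = 0.569×1731.9 − 1323.6 = -338.15
n12 = -338.15 / -0.233 = 1451.3 kg/h

1451 kg/h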